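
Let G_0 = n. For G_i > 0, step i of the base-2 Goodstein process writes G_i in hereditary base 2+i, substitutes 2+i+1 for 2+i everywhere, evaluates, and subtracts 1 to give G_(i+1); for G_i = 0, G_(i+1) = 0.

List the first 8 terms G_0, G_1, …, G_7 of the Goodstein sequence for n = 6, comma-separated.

6, 29, 257, 3125, 46655, 98039, 187243, 332147

G_0 = 6. HB_2(6) = 2^2 + 2. Bump = 30. G_1 = 29.
G_1 = 29. HB_3(29) = 3^3 + 2. Bump = 258. G_2 = 257.
G_2 = 257. HB_4(257) = 4^4 + 1. Bump = 3126. G_3 = 3125.
G_3 = 3125. HB_5(3125) = 5^5. Bump = 46656. G_4 = 46655.
G_4 = 46655. HB_6(46655) = 5·6^5 + 5·6^4 + 5·6^3 + 5·6^2 + 5·6 + 5. Bump = 98040. G_5 = 98039.
G_5 = 98039. HB_7(98039) = 5·7^5 + 5·7^4 + 5·7^3 + 5·7^2 + 5·7 + 4. Bump = 187244. G_6 = 187243.
G_6 = 187243. HB_8(187243) = 5·8^5 + 5·8^4 + 5·8^3 + 5·8^2 + 5·8 + 3. Bump = 332148. G_7 = 332147.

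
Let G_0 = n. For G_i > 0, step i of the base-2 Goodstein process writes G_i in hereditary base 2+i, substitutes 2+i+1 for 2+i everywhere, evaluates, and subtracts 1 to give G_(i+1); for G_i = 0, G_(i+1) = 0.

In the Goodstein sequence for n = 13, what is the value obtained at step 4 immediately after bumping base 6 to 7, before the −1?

G_0 = 13. HB_2(13) = 2^(2 + 1) + 2^2 + 1. Bump = 109. G_1 = 108.
G_1 = 108. HB_3(108) = 3^(3 + 1) + 3^3. Bump = 1280. G_2 = 1279.
G_2 = 1279. HB_4(1279) = 4^(4 + 1) + 3·4^3 + 3·4^2 + 3·4 + 3. Bump = 16093. G_3 = 16092.
G_3 = 16092. HB_5(16092) = 5^(5 + 1) + 3·5^3 + 3·5^2 + 3·5 + 2. Bump = 280712. G_4 = 280711.
G_4 = 280711. HB_6(280711) = 6^(6 + 1) + 3·6^3 + 3·6^2 + 3·6 + 1. Bump = 5765999. G_5 = 5765998.

5765999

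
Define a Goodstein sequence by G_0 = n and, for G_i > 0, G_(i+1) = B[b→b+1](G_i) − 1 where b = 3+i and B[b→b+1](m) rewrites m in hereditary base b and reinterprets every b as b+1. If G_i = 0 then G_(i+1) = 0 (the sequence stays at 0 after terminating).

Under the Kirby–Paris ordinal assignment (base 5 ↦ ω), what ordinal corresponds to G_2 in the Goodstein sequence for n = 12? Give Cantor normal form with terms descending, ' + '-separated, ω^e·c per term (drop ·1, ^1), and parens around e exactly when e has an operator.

G_0 = 12. HB_3(12) = 3^2 + 3. Bump = 20. G_1 = 19.
G_1 = 19. HB_4(19) = 4^2 + 3. Bump = 28. G_2 = 27.
G_2 = 27. HB_5(27) = 5^2 + 2. Bump = 38. G_3 = 37.

ω^2 + 2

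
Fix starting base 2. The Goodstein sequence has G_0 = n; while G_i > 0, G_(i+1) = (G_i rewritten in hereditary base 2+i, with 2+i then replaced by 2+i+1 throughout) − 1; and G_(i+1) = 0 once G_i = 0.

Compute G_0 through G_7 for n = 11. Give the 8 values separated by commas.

G_0=11  [base 2] 2^(2 + 1) + 2 + 1  →[2↦3]→  3^(3 + 1) + 3 + 1 = 85  −1 ⇒ G_1=84
G_1=84  [base 3] 3^(3 + 1) + 3  →[3↦4]→  4^(4 + 1) + 4 = 1028  −1 ⇒ G_2=1027
G_2=1027  [base 4] 4^(4 + 1) + 3  →[4↦5]→  5^(5 + 1) + 3 = 15628  −1 ⇒ G_3=15627
G_3=15627  [base 5] 5^(5 + 1) + 2  →[5↦6]→  6^(6 + 1) + 2 = 279938  −1 ⇒ G_4=279937
G_4=279937  [base 6] 6^(6 + 1) + 1  →[6↦7]→  7^(7 + 1) + 1 = 5764802  −1 ⇒ G_5=5764801
G_5=5764801  [base 7] 7^(7 + 1)  →[7↦8]→  8^(8 + 1) = 134217728  −1 ⇒ G_6=134217727
G_6=134217727  [base 8] 7·8^8 + 7·8^7 + 7·8^6 + 7·8^5 + 7·8^4 + 7·8^3 + 7·8^2 + 7·8 + 7  →[8↦9]→  7·9^9 + 7·9^7 + 7·9^6 + 7·9^5 + 7·9^4 + 7·9^3 + 7·9^2 + 7·9 + 7 = 2749609303  −1 ⇒ G_7=2749609302

11, 84, 1027, 15627, 279937, 5764801, 134217727, 2749609302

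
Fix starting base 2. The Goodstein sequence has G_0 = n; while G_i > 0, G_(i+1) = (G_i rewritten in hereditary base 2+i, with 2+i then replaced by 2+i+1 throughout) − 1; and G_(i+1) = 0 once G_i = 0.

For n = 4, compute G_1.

26

[0] 4 ≡ 2^2 (base 2). Lift 3: 27. −1: 26.
[1] 26 ≡ 2·3^2 + 2·3 + 2 (base 3). Lift 4: 42. −1: 41.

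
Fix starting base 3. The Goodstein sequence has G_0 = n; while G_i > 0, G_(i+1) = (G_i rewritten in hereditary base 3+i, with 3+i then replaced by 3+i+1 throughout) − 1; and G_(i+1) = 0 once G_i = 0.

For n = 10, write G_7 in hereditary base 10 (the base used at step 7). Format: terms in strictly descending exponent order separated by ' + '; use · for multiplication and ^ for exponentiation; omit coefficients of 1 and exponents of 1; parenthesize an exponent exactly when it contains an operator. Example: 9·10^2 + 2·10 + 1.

[0] 10 ≡ 3^2 + 1 (base 3). Lift 4: 17. −1: 16.
[1] 16 ≡ 4^2 (base 4). Lift 5: 25. −1: 24.
[2] 24 ≡ 4·5 + 4 (base 5). Lift 6: 28. −1: 27.
[3] 27 ≡ 4·6 + 3 (base 6). Lift 7: 31. −1: 30.
[4] 30 ≡ 4·7 + 2 (base 7). Lift 8: 34. −1: 33.
[5] 33 ≡ 4·8 + 1 (base 8). Lift 9: 37. −1: 36.
[6] 36 ≡ 4·9 (base 9). Lift 10: 40. −1: 39.

3·10 + 9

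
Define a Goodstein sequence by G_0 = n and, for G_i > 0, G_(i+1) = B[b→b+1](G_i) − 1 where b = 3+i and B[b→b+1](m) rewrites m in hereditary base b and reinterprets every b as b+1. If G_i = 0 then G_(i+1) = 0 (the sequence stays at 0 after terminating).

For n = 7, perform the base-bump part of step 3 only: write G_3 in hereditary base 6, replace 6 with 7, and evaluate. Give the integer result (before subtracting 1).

10

G_0 = 7. HB_3(7) = 2·3 + 1. Bump = 9. G_1 = 8.
G_1 = 8. HB_4(8) = 2·4. Bump = 10. G_2 = 9.
G_2 = 9. HB_5(9) = 5 + 4. Bump = 10. G_3 = 9.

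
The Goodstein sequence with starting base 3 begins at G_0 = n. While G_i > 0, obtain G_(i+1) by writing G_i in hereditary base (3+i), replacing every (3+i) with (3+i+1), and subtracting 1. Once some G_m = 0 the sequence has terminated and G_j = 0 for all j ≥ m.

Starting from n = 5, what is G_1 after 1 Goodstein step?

5

base 3: 5 = 3 + 2; at 4: 4 + 2 = 6; next = 5
base 4: 5 = 4 + 1; at 5: 5 + 1 = 6; next = 5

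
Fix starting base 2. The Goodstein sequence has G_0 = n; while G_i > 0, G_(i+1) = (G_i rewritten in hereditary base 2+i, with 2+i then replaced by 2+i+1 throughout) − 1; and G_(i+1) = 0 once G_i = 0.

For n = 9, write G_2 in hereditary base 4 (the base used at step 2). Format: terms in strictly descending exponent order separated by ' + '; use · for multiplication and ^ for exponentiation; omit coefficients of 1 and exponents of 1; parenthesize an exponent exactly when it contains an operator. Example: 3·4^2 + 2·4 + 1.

step 0: 9 = 2^(2 + 1) + 1; sub 3 for 2: 3^(3 + 1) + 1; = 82; G_1 = 82−1 = 81
step 1: 81 = 3^(3 + 1); sub 4 for 3: 4^(4 + 1); = 1024; G_2 = 1024−1 = 1023
step 2: 1023 = 3·4^4 + 3·4^3 + 3·4^2 + 3·4 + 3; sub 5 for 4: 3·5^5 + 3·5^3 + 3·5^2 + 3·5 + 3; = 9843; G_3 = 9843−1 = 9842

3·4^4 + 3·4^3 + 3·4^2 + 3·4 + 3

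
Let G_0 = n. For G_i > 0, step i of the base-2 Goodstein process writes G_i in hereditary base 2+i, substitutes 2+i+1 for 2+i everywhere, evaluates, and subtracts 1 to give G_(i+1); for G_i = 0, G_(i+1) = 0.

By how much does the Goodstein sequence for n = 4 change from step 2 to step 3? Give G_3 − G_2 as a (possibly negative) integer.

G_0 = 4. HB_2(4) = 2^2. Bump = 27. G_1 = 26.
G_1 = 26. HB_3(26) = 2·3^2 + 2·3 + 2. Bump = 42. G_2 = 41.
G_2 = 41. HB_4(41) = 2·4^2 + 2·4 + 1. Bump = 61. G_3 = 60.

19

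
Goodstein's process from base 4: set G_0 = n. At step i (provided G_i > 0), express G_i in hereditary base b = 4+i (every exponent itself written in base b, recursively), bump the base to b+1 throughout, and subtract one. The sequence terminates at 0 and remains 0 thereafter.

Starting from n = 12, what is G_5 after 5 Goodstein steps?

(0) 12|_4 = 3·4 ↦ 3·5|_5 = 15 ⇒ 14
(1) 14|_5 = 2·5 + 4 ↦ 2·6 + 4|_6 = 16 ⇒ 15
(2) 15|_6 = 2·6 + 3 ↦ 2·7 + 3|_7 = 17 ⇒ 16
(3) 16|_7 = 2·7 + 2 ↦ 2·8 + 2|_8 = 18 ⇒ 17
(4) 17|_8 = 2·8 + 1 ↦ 2·9 + 1|_9 = 19 ⇒ 18
(5) 18|_9 = 2·9 ↦ 2·10|_10 = 20 ⇒ 19

18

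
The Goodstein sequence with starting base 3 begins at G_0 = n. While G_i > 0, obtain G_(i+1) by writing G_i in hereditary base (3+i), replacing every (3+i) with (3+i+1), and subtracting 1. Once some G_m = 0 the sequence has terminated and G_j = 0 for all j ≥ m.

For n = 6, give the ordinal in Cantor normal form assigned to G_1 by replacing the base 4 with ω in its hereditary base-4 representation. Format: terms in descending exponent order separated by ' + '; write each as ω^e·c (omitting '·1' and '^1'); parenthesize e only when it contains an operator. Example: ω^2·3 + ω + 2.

G_0 = 6. HB_3(6) = 2·3. Bump = 8. G_1 = 7.
G_1 = 7. HB_4(7) = 4 + 3. Bump = 8. G_2 = 7.

ω + 3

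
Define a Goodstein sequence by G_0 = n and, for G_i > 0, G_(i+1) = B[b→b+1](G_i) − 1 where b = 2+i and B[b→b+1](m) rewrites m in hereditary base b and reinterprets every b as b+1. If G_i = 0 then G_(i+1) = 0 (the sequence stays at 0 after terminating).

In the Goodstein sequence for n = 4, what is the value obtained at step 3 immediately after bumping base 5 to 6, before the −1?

84

base 2: 4 = 2^2; at 3: 3^3 = 27; next = 26
base 3: 26 = 2·3^2 + 2·3 + 2; at 4: 2·4^2 + 2·4 + 2 = 42; next = 41
base 4: 41 = 2·4^2 + 2·4 + 1; at 5: 2·5^2 + 2·5 + 1 = 61; next = 60
base 5: 60 = 2·5^2 + 2·5; at 6: 2·6^2 + 2·6 = 84; next = 83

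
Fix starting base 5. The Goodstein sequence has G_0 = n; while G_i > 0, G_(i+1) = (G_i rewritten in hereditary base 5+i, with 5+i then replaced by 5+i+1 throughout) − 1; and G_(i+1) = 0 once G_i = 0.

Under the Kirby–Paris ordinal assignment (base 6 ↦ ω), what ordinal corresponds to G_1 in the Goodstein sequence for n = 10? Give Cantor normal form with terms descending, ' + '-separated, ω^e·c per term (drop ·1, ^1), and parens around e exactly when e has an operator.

step 0: 10 = 2·5; sub 6 for 5: 2·6; = 12; G_1 = 12−1 = 11
step 1: 11 = 6 + 5; sub 7 for 6: 7 + 5; = 12; G_2 = 12−1 = 11

ω + 5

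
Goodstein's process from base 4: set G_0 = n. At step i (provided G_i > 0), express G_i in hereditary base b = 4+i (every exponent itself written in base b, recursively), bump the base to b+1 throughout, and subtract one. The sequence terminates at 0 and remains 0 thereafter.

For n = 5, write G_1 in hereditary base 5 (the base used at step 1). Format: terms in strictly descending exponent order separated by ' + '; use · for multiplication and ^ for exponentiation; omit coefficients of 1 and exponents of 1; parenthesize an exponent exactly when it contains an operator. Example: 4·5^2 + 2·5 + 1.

5

G_0 = 5. HB_4(5) = 4 + 1. Bump = 6. G_1 = 5.
G_1 = 5. HB_5(5) = 5. Bump = 6. G_2 = 5.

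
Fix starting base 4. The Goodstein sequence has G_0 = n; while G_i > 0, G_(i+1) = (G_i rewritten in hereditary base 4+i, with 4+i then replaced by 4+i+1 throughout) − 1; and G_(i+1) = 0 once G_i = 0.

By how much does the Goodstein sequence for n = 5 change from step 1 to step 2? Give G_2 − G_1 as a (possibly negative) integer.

0

base 4: 5 = 4 + 1; at 5: 5 + 1 = 6; next = 5
base 5: 5 = 5; at 6: 6 = 6; next = 5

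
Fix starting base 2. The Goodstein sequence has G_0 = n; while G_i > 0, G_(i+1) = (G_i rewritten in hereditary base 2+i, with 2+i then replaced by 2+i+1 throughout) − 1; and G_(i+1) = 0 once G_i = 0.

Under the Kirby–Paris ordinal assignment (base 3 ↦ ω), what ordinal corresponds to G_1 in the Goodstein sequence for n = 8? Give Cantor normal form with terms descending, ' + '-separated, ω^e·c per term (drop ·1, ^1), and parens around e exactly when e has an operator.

ω^ω·2 + ω^2·2 + ω·2 + 2

(0) 8|_2 = 2^(2 + 1) ↦ 3^(3 + 1)|_3 = 81 ⇒ 80
(1) 80|_3 = 2·3^3 + 2·3^2 + 2·3 + 2 ↦ 2·4^4 + 2·4^2 + 2·4 + 2|_4 = 554 ⇒ 553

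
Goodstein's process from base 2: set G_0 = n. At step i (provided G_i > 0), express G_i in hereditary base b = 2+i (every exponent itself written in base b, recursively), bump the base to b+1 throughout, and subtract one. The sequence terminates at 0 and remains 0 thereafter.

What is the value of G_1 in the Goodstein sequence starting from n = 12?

107

(0) 12|_2 = 2^(2 + 1) + 2^2 ↦ 3^(3 + 1) + 3^3|_3 = 108 ⇒ 107
(1) 107|_3 = 3^(3 + 1) + 2·3^2 + 2·3 + 2 ↦ 4^(4 + 1) + 2·4^2 + 2·4 + 2|_4 = 1066 ⇒ 1065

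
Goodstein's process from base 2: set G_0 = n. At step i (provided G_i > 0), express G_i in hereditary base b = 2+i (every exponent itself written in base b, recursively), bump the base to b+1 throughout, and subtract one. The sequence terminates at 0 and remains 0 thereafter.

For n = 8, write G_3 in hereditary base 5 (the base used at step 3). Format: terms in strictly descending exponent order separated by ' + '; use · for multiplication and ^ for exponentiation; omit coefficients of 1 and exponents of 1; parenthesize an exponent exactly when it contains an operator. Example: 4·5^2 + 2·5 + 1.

2·5^5 + 2·5^2 + 2·5

8 —HB2→ 2^(2 + 1) —bump→ 3^(3 + 1) = 81 —(−1)→ 80
80 —HB3→ 2·3^3 + 2·3^2 + 2·3 + 2 —bump→ 2·4^4 + 2·4^2 + 2·4 + 2 = 554 —(−1)→ 553
553 —HB4→ 2·4^4 + 2·4^2 + 2·4 + 1 —bump→ 2·5^5 + 2·5^2 + 2·5 + 1 = 6311 —(−1)→ 6310
6310 —HB5→ 2·5^5 + 2·5^2 + 2·5 —bump→ 2·6^6 + 2·6^2 + 2·6 = 93396 —(−1)→ 93395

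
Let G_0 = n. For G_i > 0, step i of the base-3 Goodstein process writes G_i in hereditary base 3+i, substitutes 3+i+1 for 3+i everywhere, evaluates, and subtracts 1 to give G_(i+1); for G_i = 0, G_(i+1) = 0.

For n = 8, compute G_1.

[0] 8 ≡ 2·3 + 2 (base 3). Lift 4: 10. −1: 9.
[1] 9 ≡ 2·4 + 1 (base 4). Lift 5: 11. −1: 10.

9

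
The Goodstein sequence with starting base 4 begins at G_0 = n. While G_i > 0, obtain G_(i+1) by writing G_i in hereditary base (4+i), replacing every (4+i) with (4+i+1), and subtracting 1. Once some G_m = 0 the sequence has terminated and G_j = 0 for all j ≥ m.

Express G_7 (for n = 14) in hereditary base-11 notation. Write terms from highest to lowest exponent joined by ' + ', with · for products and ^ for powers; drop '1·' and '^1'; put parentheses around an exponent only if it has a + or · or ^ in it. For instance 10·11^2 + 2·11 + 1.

G_0 = 14. HB_4(14) = 3·4 + 2. Bump = 17. G_1 = 16.
G_1 = 16. HB_5(16) = 3·5 + 1. Bump = 19. G_2 = 18.
G_2 = 18. HB_6(18) = 3·6. Bump = 21. G_3 = 20.
G_3 = 20. HB_7(20) = 2·7 + 6. Bump = 22. G_4 = 21.
G_4 = 21. HB_8(21) = 2·8 + 5. Bump = 23. G_5 = 22.
G_5 = 22. HB_9(22) = 2·9 + 4. Bump = 24. G_6 = 23.
G_6 = 23. HB_10(23) = 2·10 + 3. Bump = 25. G_7 = 24.

2·11 + 2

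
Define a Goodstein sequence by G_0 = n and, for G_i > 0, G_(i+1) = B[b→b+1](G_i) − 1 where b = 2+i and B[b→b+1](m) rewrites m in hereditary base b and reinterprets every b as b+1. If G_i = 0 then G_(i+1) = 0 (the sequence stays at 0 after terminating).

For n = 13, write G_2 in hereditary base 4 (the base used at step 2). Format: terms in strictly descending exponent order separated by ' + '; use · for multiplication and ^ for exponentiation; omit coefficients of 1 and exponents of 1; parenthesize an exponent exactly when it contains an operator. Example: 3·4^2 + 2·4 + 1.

step 0: 13 = 2^(2 + 1) + 2^2 + 1; sub 3 for 2: 3^(3 + 1) + 3^3 + 1; = 109; G_1 = 109−1 = 108
step 1: 108 = 3^(3 + 1) + 3^3; sub 4 for 3: 4^(4 + 1) + 4^4; = 1280; G_2 = 1280−1 = 1279
step 2: 1279 = 4^(4 + 1) + 3·4^3 + 3·4^2 + 3·4 + 3; sub 5 for 4: 5^(5 + 1) + 3·5^3 + 3·5^2 + 3·5 + 3; = 16093; G_3 = 16093−1 = 16092

4^(4 + 1) + 3·4^3 + 3·4^2 + 3·4 + 3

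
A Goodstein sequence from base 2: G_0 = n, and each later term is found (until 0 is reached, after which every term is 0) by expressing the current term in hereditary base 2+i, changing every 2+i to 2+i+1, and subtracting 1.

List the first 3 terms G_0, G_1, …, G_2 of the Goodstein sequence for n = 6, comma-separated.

i=0: 6 = 2^2 + 2 (b=2); 2→3: 3^3 + 3 = 30; 30−1 = 29
i=1: 29 = 3^3 + 2 (b=3); 3→4: 4^4 + 2 = 258; 258−1 = 257

6, 29, 257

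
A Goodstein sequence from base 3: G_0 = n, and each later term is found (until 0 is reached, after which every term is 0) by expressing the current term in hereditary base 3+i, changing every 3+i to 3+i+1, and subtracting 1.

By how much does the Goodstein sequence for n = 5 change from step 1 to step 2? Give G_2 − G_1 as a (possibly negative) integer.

0

step 0: 5 = 3 + 2; sub 4 for 3: 4 + 2; = 6; G_1 = 6−1 = 5
step 1: 5 = 4 + 1; sub 5 for 4: 5 + 1; = 6; G_2 = 6−1 = 5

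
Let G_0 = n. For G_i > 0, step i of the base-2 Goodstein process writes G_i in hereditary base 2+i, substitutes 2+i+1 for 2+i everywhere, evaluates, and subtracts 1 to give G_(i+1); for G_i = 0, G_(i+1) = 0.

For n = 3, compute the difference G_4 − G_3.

-1

G_0=3  [base 2] 2 + 1  →[2↦3]→  3 + 1 = 4  −1 ⇒ G_1=3
G_1=3  [base 3] 3  →[3↦4]→  4 = 4  −1 ⇒ G_2=3
G_2=3  [base 4] 3  →[4↦5]→  3 = 3  −1 ⇒ G_3=2
G_3=2  [base 5] 2  →[5↦6]→  2 = 2  −1 ⇒ G_4=1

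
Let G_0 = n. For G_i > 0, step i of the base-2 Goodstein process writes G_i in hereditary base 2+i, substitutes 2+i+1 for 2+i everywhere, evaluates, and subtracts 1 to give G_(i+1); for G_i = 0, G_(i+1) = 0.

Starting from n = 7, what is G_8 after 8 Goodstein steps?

77777775

base 2: 7 = 2^2 + 2 + 1; at 3: 3^3 + 3 + 1 = 31; next = 30
base 3: 30 = 3^3 + 3; at 4: 4^4 + 4 = 260; next = 259
base 4: 259 = 4^4 + 3; at 5: 5^5 + 3 = 3128; next = 3127
base 5: 3127 = 5^5 + 2; at 6: 6^6 + 2 = 46658; next = 46657
base 6: 46657 = 6^6 + 1; at 7: 7^7 + 1 = 823544; next = 823543
base 7: 823543 = 7^7; at 8: 8^8 = 16777216; next = 16777215
base 8: 16777215 = 7·8^7 + 7·8^6 + 7·8^5 + 7·8^4 + 7·8^3 + 7·8^2 + 7·8 + 7; at 9: 7·9^7 + 7·9^6 + 7·9^5 + 7·9^4 + 7·9^3 + 7·9^2 + 7·9 + 7 = 37665880; next = 37665879
base 9: 37665879 = 7·9^7 + 7·9^6 + 7·9^5 + 7·9^4 + 7·9^3 + 7·9^2 + 7·9 + 6; at 10: 7·10^7 + 7·10^6 + 7·10^5 + 7·10^4 + 7·10^3 + 7·10^2 + 7·10 + 6 = 77777776; next = 77777775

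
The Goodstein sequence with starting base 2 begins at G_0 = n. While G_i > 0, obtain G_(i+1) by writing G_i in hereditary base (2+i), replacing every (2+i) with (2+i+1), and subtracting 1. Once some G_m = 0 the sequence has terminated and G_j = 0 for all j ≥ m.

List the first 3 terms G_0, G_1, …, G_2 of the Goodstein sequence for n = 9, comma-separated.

i=0: 9 = 2^(2 + 1) + 1 (b=2); 2→3: 3^(3 + 1) + 1 = 82; 82−1 = 81
i=1: 81 = 3^(3 + 1) (b=3); 3→4: 4^(4 + 1) = 1024; 1024−1 = 1023

9, 81, 1023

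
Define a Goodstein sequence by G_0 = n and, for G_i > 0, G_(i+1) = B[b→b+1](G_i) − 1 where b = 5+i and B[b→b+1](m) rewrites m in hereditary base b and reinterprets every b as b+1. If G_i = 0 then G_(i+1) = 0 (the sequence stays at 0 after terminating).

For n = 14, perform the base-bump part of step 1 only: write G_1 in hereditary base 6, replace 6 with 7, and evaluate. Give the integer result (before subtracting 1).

17

base 5: 14 = 2·5 + 4; at 6: 2·6 + 4 = 16; next = 15
base 6: 15 = 2·6 + 3; at 7: 2·7 + 3 = 17; next = 16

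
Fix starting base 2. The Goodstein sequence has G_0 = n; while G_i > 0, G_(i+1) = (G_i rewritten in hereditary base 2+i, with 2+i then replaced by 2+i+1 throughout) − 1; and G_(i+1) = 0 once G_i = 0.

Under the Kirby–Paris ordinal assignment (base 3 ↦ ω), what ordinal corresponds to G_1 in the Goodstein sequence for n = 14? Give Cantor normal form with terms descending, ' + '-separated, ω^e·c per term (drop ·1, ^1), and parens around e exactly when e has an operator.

ω^(ω + 1) + ω^ω + 2

i=0: 14 = 2^(2 + 1) + 2^2 + 2 (b=2); 2→3: 3^(3 + 1) + 3^3 + 3 = 111; 111−1 = 110
i=1: 110 = 3^(3 + 1) + 3^3 + 2 (b=3); 3→4: 4^(4 + 1) + 4^4 + 2 = 1282; 1282−1 = 1281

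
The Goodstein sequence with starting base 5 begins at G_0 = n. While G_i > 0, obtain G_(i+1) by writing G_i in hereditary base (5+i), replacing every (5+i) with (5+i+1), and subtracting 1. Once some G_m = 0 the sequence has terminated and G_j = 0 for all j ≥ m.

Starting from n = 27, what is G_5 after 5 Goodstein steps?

i=0: 27 = 5^2 + 2 (b=5); 5→6: 6^2 + 2 = 38; 38−1 = 37
i=1: 37 = 6^2 + 1 (b=6); 6→7: 7^2 + 1 = 50; 50−1 = 49
i=2: 49 = 7^2 (b=7); 7→8: 8^2 = 64; 64−1 = 63
i=3: 63 = 7·8 + 7 (b=8); 8→9: 7·9 + 7 = 70; 70−1 = 69
i=4: 69 = 7·9 + 6 (b=9); 9→10: 7·10 + 6 = 76; 76−1 = 75
i=5: 75 = 7·10 + 5 (b=10); 10→11: 7·11 + 5 = 82; 82−1 = 81

75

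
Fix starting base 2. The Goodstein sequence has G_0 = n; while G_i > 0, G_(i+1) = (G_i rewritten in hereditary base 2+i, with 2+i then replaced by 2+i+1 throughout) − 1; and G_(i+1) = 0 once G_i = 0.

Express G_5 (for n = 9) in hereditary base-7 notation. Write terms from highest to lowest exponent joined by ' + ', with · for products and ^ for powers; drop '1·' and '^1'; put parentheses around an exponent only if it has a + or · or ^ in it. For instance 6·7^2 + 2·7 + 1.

base 2: 9 = 2^(2 + 1) + 1; at 3: 3^(3 + 1) + 1 = 82; next = 81
base 3: 81 = 3^(3 + 1); at 4: 4^(4 + 1) = 1024; next = 1023
base 4: 1023 = 3·4^4 + 3·4^3 + 3·4^2 + 3·4 + 3; at 5: 3·5^5 + 3·5^3 + 3·5^2 + 3·5 + 3 = 9843; next = 9842
base 5: 9842 = 3·5^5 + 3·5^3 + 3·5^2 + 3·5 + 2; at 6: 3·6^6 + 3·6^3 + 3·6^2 + 3·6 + 2 = 140744; next = 140743
base 6: 140743 = 3·6^6 + 3·6^3 + 3·6^2 + 3·6 + 1; at 7: 3·7^7 + 3·7^3 + 3·7^2 + 3·7 + 1 = 2471827; next = 2471826

3·7^7 + 3·7^3 + 3·7^2 + 3·7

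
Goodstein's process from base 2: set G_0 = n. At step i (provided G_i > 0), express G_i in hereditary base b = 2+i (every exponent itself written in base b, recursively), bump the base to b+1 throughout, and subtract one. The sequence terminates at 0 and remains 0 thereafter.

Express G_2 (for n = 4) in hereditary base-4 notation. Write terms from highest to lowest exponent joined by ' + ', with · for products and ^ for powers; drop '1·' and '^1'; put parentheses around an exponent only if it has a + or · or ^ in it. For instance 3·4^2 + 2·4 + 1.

2·4^2 + 2·4 + 1

step 0: 4 = 2^2; sub 3 for 2: 3^3; = 27; G_1 = 27−1 = 26
step 1: 26 = 2·3^2 + 2·3 + 2; sub 4 for 3: 2·4^2 + 2·4 + 2; = 42; G_2 = 42−1 = 41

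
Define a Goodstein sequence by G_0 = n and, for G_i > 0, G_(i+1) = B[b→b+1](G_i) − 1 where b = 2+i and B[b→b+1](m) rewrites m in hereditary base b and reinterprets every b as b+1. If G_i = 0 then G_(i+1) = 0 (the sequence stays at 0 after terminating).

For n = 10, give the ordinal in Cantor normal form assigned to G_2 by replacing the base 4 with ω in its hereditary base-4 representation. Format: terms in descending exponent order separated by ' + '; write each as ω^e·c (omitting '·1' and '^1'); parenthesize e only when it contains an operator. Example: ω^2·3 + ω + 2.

ω^(ω + 1) + 1

step 0: 10 = 2^(2 + 1) + 2; sub 3 for 2: 3^(3 + 1) + 3; = 84; G_1 = 84−1 = 83
step 1: 83 = 3^(3 + 1) + 2; sub 4 for 3: 4^(4 + 1) + 2; = 1026; G_2 = 1026−1 = 1025
step 2: 1025 = 4^(4 + 1) + 1; sub 5 for 4: 5^(5 + 1) + 1; = 15626; G_3 = 15626−1 = 15625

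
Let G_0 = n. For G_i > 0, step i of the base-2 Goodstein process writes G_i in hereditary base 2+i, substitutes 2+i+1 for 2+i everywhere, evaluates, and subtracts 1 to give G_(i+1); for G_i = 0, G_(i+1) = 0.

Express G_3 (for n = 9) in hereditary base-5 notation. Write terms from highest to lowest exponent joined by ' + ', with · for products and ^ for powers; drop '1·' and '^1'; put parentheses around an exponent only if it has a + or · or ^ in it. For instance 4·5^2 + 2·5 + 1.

3·5^5 + 3·5^3 + 3·5^2 + 3·5 + 2

G_0=9  [base 2] 2^(2 + 1) + 1  →[2↦3]→  3^(3 + 1) + 1 = 82  −1 ⇒ G_1=81
G_1=81  [base 3] 3^(3 + 1)  →[3↦4]→  4^(4 + 1) = 1024  −1 ⇒ G_2=1023
G_2=1023  [base 4] 3·4^4 + 3·4^3 + 3·4^2 + 3·4 + 3  →[4↦5]→  3·5^5 + 3·5^3 + 3·5^2 + 3·5 + 3 = 9843  −1 ⇒ G_3=9842
G_3=9842  [base 5] 3·5^5 + 3·5^3 + 3·5^2 + 3·5 + 2  →[5↦6]→  3·6^6 + 3·6^3 + 3·6^2 + 3·6 + 2 = 140744  −1 ⇒ G_4=140743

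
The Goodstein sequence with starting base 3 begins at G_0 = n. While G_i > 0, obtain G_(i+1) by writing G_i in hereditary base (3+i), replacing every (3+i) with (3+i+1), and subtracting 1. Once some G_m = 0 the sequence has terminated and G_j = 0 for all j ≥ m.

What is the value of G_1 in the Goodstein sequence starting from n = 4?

4

G_0 = 4. HB_3(4) = 3 + 1. Bump = 5. G_1 = 4.
G_1 = 4. HB_4(4) = 4. Bump = 5. G_2 = 4.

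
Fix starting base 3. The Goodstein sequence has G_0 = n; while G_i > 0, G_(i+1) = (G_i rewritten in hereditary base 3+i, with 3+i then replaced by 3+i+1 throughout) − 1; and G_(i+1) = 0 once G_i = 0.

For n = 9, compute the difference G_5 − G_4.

2

step 0: 9 = 3^2; sub 4 for 3: 4^2; = 16; G_1 = 16−1 = 15
step 1: 15 = 3·4 + 3; sub 5 for 4: 3·5 + 3; = 18; G_2 = 18−1 = 17
step 2: 17 = 3·5 + 2; sub 6 for 5: 3·6 + 2; = 20; G_3 = 20−1 = 19
step 3: 19 = 3·6 + 1; sub 7 for 6: 3·7 + 1; = 22; G_4 = 22−1 = 21
step 4: 21 = 3·7; sub 8 for 7: 3·8; = 24; G_5 = 24−1 = 23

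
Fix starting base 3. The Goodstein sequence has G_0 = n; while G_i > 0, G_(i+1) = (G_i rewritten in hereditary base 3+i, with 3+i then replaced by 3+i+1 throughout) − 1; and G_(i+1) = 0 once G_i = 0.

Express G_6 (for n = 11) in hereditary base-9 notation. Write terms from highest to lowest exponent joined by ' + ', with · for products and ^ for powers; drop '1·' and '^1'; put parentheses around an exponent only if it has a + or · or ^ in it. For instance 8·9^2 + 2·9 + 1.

G_0 = 11. HB_3(11) = 3^2 + 2. Bump = 18. G_1 = 17.
G_1 = 17. HB_4(17) = 4^2 + 1. Bump = 26. G_2 = 25.
G_2 = 25. HB_5(25) = 5^2. Bump = 36. G_3 = 35.
G_3 = 35. HB_6(35) = 5·6 + 5. Bump = 40. G_4 = 39.
G_4 = 39. HB_7(39) = 5·7 + 4. Bump = 44. G_5 = 43.
G_5 = 43. HB_8(43) = 5·8 + 3. Bump = 48. G_6 = 47.

5·9 + 2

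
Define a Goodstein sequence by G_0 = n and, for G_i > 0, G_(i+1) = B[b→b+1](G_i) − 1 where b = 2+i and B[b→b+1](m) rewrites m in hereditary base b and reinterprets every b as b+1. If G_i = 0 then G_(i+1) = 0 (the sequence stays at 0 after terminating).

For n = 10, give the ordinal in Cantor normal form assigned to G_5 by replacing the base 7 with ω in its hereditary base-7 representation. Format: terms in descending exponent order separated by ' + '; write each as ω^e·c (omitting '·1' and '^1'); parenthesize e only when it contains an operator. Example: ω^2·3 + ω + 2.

ω^ω·5 + ω^5·5 + ω^4·5 + ω^3·5 + ω^2·5 + ω·5 + 4

(0) 10|_2 = 2^(2 + 1) + 2 ↦ 3^(3 + 1) + 3|_3 = 84 ⇒ 83
(1) 83|_3 = 3^(3 + 1) + 2 ↦ 4^(4 + 1) + 2|_4 = 1026 ⇒ 1025
(2) 1025|_4 = 4^(4 + 1) + 1 ↦ 5^(5 + 1) + 1|_5 = 15626 ⇒ 15625
(3) 15625|_5 = 5^(5 + 1) ↦ 6^(6 + 1)|_6 = 279936 ⇒ 279935
(4) 279935|_6 = 5·6^6 + 5·6^5 + 5·6^4 + 5·6^3 + 5·6^2 + 5·6 + 5 ↦ 5·7^7 + 5·7^5 + 5·7^4 + 5·7^3 + 5·7^2 + 5·7 + 5|_7 = 4215755 ⇒ 4215754
(5) 4215754|_7 = 5·7^7 + 5·7^5 + 5·7^4 + 5·7^3 + 5·7^2 + 5·7 + 4 ↦ 5·8^8 + 5·8^5 + 5·8^4 + 5·8^3 + 5·8^2 + 5·8 + 4|_8 = 84073324 ⇒ 84073323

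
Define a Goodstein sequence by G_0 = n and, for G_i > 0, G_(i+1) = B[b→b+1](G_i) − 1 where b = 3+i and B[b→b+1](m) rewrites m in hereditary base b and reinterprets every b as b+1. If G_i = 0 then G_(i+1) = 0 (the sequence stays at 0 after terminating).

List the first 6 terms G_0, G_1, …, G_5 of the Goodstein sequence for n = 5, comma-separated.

i=0: 5 = 3 + 2 (b=3); 3→4: 4 + 2 = 6; 6−1 = 5
i=1: 5 = 4 + 1 (b=4); 4→5: 5 + 1 = 6; 6−1 = 5
i=2: 5 = 5 (b=5); 5→6: 6 = 6; 6−1 = 5
i=3: 5 = 5 (b=6); 6→7: 5 = 5; 5−1 = 4
i=4: 4 = 4 (b=7); 7→8: 4 = 4; 4−1 = 3

5, 5, 5, 5, 4, 3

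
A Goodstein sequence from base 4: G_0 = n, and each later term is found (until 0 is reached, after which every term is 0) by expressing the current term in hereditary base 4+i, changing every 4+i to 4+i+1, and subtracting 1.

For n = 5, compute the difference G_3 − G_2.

[0] 5 ≡ 4 + 1 (base 4). Lift 5: 6. −1: 5.
[1] 5 ≡ 5 (base 5). Lift 6: 6. −1: 5.
[2] 5 ≡ 5 (base 6). Lift 7: 5. −1: 4.

-1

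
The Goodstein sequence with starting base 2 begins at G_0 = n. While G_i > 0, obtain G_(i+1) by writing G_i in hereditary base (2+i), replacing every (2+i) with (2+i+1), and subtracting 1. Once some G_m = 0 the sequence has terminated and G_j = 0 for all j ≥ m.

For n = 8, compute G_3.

[0] 8 ≡ 2^(2 + 1) (base 2). Lift 3: 81. −1: 80.
[1] 80 ≡ 2·3^3 + 2·3^2 + 2·3 + 2 (base 3). Lift 4: 554. −1: 553.
[2] 553 ≡ 2·4^4 + 2·4^2 + 2·4 + 1 (base 4). Lift 5: 6311. −1: 6310.
[3] 6310 ≡ 2·5^5 + 2·5^2 + 2·5 (base 5). Lift 6: 93396. −1: 93395.

6310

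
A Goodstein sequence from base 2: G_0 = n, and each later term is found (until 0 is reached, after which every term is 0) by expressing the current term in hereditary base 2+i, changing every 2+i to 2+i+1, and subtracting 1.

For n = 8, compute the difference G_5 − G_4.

i=0: 8 = 2^(2 + 1) (b=2); 2→3: 3^(3 + 1) = 81; 81−1 = 80
i=1: 80 = 2·3^3 + 2·3^2 + 2·3 + 2 (b=3); 3→4: 2·4^4 + 2·4^2 + 2·4 + 2 = 554; 554−1 = 553
i=2: 553 = 2·4^4 + 2·4^2 + 2·4 + 1 (b=4); 4→5: 2·5^5 + 2·5^2 + 2·5 + 1 = 6311; 6311−1 = 6310
i=3: 6310 = 2·5^5 + 2·5^2 + 2·5 (b=5); 5→6: 2·6^6 + 2·6^2 + 2·6 = 93396; 93396−1 = 93395
i=4: 93395 = 2·6^6 + 2·6^2 + 6 + 5 (b=6); 6→7: 2·7^7 + 2·7^2 + 7 + 5 = 1647196; 1647196−1 = 1647195

1553800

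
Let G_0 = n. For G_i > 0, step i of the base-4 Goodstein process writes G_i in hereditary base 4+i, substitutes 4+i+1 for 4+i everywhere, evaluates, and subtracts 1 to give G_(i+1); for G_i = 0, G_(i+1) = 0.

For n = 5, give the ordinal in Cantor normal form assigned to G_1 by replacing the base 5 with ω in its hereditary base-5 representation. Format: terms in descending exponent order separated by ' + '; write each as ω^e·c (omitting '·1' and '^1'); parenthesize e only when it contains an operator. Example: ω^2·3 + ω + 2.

ω

base 4: 5 = 4 + 1; at 5: 5 + 1 = 6; next = 5
base 5: 5 = 5; at 6: 6 = 6; next = 5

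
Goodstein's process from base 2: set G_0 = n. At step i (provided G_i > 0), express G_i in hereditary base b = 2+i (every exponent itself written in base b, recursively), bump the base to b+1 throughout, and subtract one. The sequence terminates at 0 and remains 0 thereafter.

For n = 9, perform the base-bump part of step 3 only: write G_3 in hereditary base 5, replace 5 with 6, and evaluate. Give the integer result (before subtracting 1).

140744

step 0: 9 = 2^(2 + 1) + 1; sub 3 for 2: 3^(3 + 1) + 1; = 82; G_1 = 82−1 = 81
step 1: 81 = 3^(3 + 1); sub 4 for 3: 4^(4 + 1); = 1024; G_2 = 1024−1 = 1023
step 2: 1023 = 3·4^4 + 3·4^3 + 3·4^2 + 3·4 + 3; sub 5 for 4: 3·5^5 + 3·5^3 + 3·5^2 + 3·5 + 3; = 9843; G_3 = 9843−1 = 9842
step 3: 9842 = 3·5^5 + 3·5^3 + 3·5^2 + 3·5 + 2; sub 6 for 5: 3·6^6 + 3·6^3 + 3·6^2 + 3·6 + 2; = 140744; G_4 = 140744−1 = 140743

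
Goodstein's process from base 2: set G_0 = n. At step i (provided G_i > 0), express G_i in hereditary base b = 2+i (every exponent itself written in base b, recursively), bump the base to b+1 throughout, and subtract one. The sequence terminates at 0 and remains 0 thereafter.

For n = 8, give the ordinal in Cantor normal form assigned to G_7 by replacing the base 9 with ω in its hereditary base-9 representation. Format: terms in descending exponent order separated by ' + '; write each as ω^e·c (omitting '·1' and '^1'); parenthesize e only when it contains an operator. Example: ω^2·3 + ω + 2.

ω^ω·2 + ω^2·2 + ω + 2

i=0: 8 = 2^(2 + 1) (b=2); 2→3: 3^(3 + 1) = 81; 81−1 = 80
i=1: 80 = 2·3^3 + 2·3^2 + 2·3 + 2 (b=3); 3→4: 2·4^4 + 2·4^2 + 2·4 + 2 = 554; 554−1 = 553
i=2: 553 = 2·4^4 + 2·4^2 + 2·4 + 1 (b=4); 4→5: 2·5^5 + 2·5^2 + 2·5 + 1 = 6311; 6311−1 = 6310
i=3: 6310 = 2·5^5 + 2·5^2 + 2·5 (b=5); 5→6: 2·6^6 + 2·6^2 + 2·6 = 93396; 93396−1 = 93395
i=4: 93395 = 2·6^6 + 2·6^2 + 6 + 5 (b=6); 6→7: 2·7^7 + 2·7^2 + 7 + 5 = 1647196; 1647196−1 = 1647195
i=5: 1647195 = 2·7^7 + 2·7^2 + 7 + 4 (b=7); 7→8: 2·8^8 + 2·8^2 + 8 + 4 = 33554572; 33554572−1 = 33554571
i=6: 33554571 = 2·8^8 + 2·8^2 + 8 + 3 (b=8); 8→9: 2·9^9 + 2·9^2 + 9 + 3 = 774841152; 774841152−1 = 774841151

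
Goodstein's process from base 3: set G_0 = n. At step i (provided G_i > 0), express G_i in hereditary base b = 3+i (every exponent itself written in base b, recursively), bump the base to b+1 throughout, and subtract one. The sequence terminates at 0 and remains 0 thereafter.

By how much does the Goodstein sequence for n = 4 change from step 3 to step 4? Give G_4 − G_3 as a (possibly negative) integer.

base 3: 4 = 3 + 1; at 4: 4 + 1 = 5; next = 4
base 4: 4 = 4; at 5: 5 = 5; next = 4
base 5: 4 = 4; at 6: 4 = 4; next = 3
base 6: 3 = 3; at 7: 3 = 3; next = 2

-1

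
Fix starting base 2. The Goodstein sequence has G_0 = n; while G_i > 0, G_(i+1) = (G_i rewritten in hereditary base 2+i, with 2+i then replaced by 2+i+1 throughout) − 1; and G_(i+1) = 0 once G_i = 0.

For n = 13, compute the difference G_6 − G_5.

128453481

13 —HB2→ 2^(2 + 1) + 2^2 + 1 —bump→ 3^(3 + 1) + 3^3 + 1 = 109 —(−1)→ 108
108 —HB3→ 3^(3 + 1) + 3^3 —bump→ 4^(4 + 1) + 4^4 = 1280 —(−1)→ 1279
1279 —HB4→ 4^(4 + 1) + 3·4^3 + 3·4^2 + 3·4 + 3 —bump→ 5^(5 + 1) + 3·5^3 + 3·5^2 + 3·5 + 3 = 16093 —(−1)→ 16092
16092 —HB5→ 5^(5 + 1) + 3·5^3 + 3·5^2 + 3·5 + 2 —bump→ 6^(6 + 1) + 3·6^3 + 3·6^2 + 3·6 + 2 = 280712 —(−1)→ 280711
280711 —HB6→ 6^(6 + 1) + 3·6^3 + 3·6^2 + 3·6 + 1 —bump→ 7^(7 + 1) + 3·7^3 + 3·7^2 + 3·7 + 1 = 5765999 —(−1)→ 5765998
5765998 —HB7→ 7^(7 + 1) + 3·7^3 + 3·7^2 + 3·7 —bump→ 8^(8 + 1) + 3·8^3 + 3·8^2 + 3·8 = 134219480 —(−1)→ 134219479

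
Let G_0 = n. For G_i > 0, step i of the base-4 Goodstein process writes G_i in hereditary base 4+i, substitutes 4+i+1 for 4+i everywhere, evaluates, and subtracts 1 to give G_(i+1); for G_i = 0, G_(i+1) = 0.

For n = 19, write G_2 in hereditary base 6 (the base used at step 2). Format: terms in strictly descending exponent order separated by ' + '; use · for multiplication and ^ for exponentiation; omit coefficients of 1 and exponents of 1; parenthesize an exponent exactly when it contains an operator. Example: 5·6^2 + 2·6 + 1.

(0) 19|_4 = 4^2 + 3 ↦ 5^2 + 3|_5 = 28 ⇒ 27
(1) 27|_5 = 5^2 + 2 ↦ 6^2 + 2|_6 = 38 ⇒ 37

6^2 + 1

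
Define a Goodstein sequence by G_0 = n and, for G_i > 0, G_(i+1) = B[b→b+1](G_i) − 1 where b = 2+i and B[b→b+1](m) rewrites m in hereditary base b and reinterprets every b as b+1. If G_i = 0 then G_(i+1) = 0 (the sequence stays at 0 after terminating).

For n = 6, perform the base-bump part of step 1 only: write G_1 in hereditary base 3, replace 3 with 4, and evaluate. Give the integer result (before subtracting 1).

i=0: 6 = 2^2 + 2 (b=2); 2→3: 3^3 + 3 = 30; 30−1 = 29
i=1: 29 = 3^3 + 2 (b=3); 3→4: 4^4 + 2 = 258; 258−1 = 257

258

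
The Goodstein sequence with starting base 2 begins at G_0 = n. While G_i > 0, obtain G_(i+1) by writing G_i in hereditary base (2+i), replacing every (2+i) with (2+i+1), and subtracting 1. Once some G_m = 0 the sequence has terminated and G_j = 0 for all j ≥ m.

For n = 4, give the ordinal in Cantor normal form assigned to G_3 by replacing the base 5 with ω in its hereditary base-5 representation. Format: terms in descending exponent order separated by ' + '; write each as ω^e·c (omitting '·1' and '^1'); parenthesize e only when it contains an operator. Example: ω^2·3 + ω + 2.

ω^2·2 + ω·2

G_0=4  [base 2] 2^2  →[2↦3]→  3^3 = 27  −1 ⇒ G_1=26
G_1=26  [base 3] 2·3^2 + 2·3 + 2  →[3↦4]→  2·4^2 + 2·4 + 2 = 42  −1 ⇒ G_2=41
G_2=41  [base 4] 2·4^2 + 2·4 + 1  →[4↦5]→  2·5^2 + 2·5 + 1 = 61  −1 ⇒ G_3=60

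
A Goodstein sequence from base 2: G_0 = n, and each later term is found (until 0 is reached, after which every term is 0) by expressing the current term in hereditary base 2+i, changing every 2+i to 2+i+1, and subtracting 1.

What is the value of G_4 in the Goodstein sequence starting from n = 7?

i=0: 7 = 2^2 + 2 + 1 (b=2); 2→3: 3^3 + 3 + 1 = 31; 31−1 = 30
i=1: 30 = 3^3 + 3 (b=3); 3→4: 4^4 + 4 = 260; 260−1 = 259
i=2: 259 = 4^4 + 3 (b=4); 4→5: 5^5 + 3 = 3128; 3128−1 = 3127
i=3: 3127 = 5^5 + 2 (b=5); 5→6: 6^6 + 2 = 46658; 46658−1 = 46657
i=4: 46657 = 6^6 + 1 (b=6); 6→7: 7^7 + 1 = 823544; 823544−1 = 823543

46657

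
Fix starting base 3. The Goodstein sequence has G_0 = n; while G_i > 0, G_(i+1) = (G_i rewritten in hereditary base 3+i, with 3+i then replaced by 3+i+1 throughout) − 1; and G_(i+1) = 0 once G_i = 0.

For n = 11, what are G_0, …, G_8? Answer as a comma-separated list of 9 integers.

11, 17, 25, 35, 39, 43, 47, 51, 55

i=0: 11 = 3^2 + 2 (b=3); 3→4: 4^2 + 2 = 18; 18−1 = 17
i=1: 17 = 4^2 + 1 (b=4); 4→5: 5^2 + 1 = 26; 26−1 = 25
i=2: 25 = 5^2 (b=5); 5→6: 6^2 = 36; 36−1 = 35
i=3: 35 = 5·6 + 5 (b=6); 6→7: 5·7 + 5 = 40; 40−1 = 39
i=4: 39 = 5·7 + 4 (b=7); 7→8: 5·8 + 4 = 44; 44−1 = 43
i=5: 43 = 5·8 + 3 (b=8); 8→9: 5·9 + 3 = 48; 48−1 = 47
i=6: 47 = 5·9 + 2 (b=9); 9→10: 5·10 + 2 = 52; 52−1 = 51
i=7: 51 = 5·10 + 1 (b=10); 10→11: 5·11 + 1 = 56; 56−1 = 55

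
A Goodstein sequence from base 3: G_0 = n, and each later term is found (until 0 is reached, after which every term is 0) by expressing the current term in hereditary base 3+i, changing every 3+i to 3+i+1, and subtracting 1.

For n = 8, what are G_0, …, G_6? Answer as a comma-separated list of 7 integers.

8, 9, 10, 11, 11, 11, 11

8 —HB3→ 2·3 + 2 —bump→ 2·4 + 2 = 10 —(−1)→ 9
9 —HB4→ 2·4 + 1 —bump→ 2·5 + 1 = 11 —(−1)→ 10
10 —HB5→ 2·5 —bump→ 2·6 = 12 —(−1)→ 11
11 —HB6→ 6 + 5 —bump→ 7 + 5 = 12 —(−1)→ 11
11 —HB7→ 7 + 4 —bump→ 8 + 4 = 12 —(−1)→ 11
11 —HB8→ 8 + 3 —bump→ 9 + 3 = 12 —(−1)→ 11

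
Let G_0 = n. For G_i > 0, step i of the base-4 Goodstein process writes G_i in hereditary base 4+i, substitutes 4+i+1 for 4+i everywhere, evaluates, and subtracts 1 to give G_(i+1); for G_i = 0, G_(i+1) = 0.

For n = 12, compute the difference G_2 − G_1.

1

[0] 12 ≡ 3·4 (base 4). Lift 5: 15. −1: 14.
[1] 14 ≡ 2·5 + 4 (base 5). Lift 6: 16. −1: 15.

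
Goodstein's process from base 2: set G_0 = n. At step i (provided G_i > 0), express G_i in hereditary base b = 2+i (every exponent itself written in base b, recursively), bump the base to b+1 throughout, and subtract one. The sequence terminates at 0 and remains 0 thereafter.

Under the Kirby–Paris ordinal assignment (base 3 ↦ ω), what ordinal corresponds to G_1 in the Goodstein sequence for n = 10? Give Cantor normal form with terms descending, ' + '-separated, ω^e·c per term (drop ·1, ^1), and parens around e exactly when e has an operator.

ω^(ω + 1) + 2

step 0: 10 = 2^(2 + 1) + 2; sub 3 for 2: 3^(3 + 1) + 3; = 84; G_1 = 84−1 = 83
step 1: 83 = 3^(3 + 1) + 2; sub 4 for 3: 4^(4 + 1) + 2; = 1026; G_2 = 1026−1 = 1025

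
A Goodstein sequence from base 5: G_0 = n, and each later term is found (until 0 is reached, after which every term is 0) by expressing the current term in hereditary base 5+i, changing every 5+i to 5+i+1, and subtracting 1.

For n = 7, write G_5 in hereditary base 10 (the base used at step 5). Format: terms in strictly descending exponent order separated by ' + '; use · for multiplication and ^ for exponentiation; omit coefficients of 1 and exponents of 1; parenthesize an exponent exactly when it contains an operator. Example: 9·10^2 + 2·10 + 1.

[0] 7 ≡ 5 + 2 (base 5). Lift 6: 8. −1: 7.
[1] 7 ≡ 6 + 1 (base 6). Lift 7: 8. −1: 7.
[2] 7 ≡ 7 (base 7). Lift 8: 8. −1: 7.
[3] 7 ≡ 7 (base 8). Lift 9: 7. −1: 6.
[4] 6 ≡ 6 (base 9). Lift 10: 6. −1: 5.
[5] 5 ≡ 5 (base 10). Lift 11: 5. −1: 4.

5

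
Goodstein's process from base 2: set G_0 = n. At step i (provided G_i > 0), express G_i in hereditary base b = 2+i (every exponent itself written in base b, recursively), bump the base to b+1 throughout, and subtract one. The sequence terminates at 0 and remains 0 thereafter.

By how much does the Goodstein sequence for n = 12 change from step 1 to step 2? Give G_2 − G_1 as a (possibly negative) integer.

i=0: 12 = 2^(2 + 1) + 2^2 (b=2); 2→3: 3^(3 + 1) + 3^3 = 108; 108−1 = 107
i=1: 107 = 3^(3 + 1) + 2·3^2 + 2·3 + 2 (b=3); 3→4: 4^(4 + 1) + 2·4^2 + 2·4 + 2 = 1066; 1066−1 = 1065

958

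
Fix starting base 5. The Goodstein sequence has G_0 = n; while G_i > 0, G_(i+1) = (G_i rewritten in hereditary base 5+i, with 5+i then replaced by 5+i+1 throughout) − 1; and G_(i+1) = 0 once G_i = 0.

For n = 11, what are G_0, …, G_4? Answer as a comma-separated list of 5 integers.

11, 12, 13, 13, 13

G_0=11  [base 5] 2·5 + 1  →[5↦6]→  2·6 + 1 = 13  −1 ⇒ G_1=12
G_1=12  [base 6] 2·6  →[6↦7]→  2·7 = 14  −1 ⇒ G_2=13
G_2=13  [base 7] 7 + 6  →[7↦8]→  8 + 6 = 14  −1 ⇒ G_3=13
G_3=13  [base 8] 8 + 5  →[8↦9]→  9 + 5 = 14  −1 ⇒ G_4=13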